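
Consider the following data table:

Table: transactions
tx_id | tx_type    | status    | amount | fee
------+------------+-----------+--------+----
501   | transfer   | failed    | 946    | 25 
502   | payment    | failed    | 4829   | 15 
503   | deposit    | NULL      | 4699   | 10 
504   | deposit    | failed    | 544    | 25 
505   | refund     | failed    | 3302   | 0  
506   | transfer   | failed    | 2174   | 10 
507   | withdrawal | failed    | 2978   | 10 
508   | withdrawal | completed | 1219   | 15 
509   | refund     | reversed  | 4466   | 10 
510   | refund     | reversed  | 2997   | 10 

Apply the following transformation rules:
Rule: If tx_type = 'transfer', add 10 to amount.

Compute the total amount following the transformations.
28174

Step 1: Count records where tx_type = 'transfer': 2
Step 2: Total bonus added: 2 × 10 = 20
Step 3: Original sum of amount: 28154
Step 4: Final sum = 28154 + 20 = 28174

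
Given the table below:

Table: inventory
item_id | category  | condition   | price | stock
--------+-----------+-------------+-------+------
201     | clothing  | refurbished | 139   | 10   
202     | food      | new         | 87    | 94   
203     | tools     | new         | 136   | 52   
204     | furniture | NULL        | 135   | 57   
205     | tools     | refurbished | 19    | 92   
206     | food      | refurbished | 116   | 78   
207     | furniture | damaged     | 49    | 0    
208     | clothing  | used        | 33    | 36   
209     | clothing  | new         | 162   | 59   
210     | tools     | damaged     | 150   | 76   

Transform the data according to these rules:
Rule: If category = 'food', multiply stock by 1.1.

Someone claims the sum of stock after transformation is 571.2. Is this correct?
Yes, the result is correct.

Step 1: Calculate the correct sum after transformation
Step 2: Apply multiplier 1.1 to records where category = 'food'
Step 3: Correct result = 571.2
Step 4: Claimed result = 571.2
Step 5: 571.2 = 571.2 ✓
Conclusion: The claimed result is correct.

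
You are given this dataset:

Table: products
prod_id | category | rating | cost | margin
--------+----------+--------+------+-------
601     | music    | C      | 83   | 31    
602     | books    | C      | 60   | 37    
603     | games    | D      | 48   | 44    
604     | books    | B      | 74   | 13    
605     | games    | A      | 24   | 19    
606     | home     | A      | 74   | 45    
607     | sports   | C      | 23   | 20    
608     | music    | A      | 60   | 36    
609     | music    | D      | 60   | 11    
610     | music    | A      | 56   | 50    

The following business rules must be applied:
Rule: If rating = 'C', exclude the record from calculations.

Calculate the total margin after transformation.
218

Step 1: Identify records where rating = 'C'
Step 2: The excluded records sum to 88
Step 3: Original total margin = 306
Step 4: Remaining total = 306 - 88 = 218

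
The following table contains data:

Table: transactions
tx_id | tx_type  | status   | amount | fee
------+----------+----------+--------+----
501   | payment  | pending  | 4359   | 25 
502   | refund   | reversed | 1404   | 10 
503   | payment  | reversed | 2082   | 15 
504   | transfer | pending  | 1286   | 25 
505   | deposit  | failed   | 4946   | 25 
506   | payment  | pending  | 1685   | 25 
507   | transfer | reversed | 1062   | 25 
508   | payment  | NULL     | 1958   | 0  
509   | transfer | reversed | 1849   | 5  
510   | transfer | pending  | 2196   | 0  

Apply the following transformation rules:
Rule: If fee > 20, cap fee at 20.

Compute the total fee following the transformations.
130

Step 1: 5 records have fee > 20
Step 2: These records originally summed to 125
Step 3: After capping: 5 × 20 = 100
Step 4: Unaffected records sum: 30
Step 5: Final sum = 100 + 30 = 130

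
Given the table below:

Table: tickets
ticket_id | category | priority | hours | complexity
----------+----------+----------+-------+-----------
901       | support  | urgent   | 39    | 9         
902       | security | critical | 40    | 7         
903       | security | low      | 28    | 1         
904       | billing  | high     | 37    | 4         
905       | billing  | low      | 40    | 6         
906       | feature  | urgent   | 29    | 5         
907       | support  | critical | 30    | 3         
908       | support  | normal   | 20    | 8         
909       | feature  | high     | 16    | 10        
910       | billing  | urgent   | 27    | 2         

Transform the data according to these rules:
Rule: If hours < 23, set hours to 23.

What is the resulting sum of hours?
316

Step 1: 2 records have hours < 23
Step 2: These records originally summed to 36
Step 3: After setting to minimum: 2 × 23 = 46
Step 4: Unaffected records sum: 270
Step 5: Final sum = 46 + 270 = 316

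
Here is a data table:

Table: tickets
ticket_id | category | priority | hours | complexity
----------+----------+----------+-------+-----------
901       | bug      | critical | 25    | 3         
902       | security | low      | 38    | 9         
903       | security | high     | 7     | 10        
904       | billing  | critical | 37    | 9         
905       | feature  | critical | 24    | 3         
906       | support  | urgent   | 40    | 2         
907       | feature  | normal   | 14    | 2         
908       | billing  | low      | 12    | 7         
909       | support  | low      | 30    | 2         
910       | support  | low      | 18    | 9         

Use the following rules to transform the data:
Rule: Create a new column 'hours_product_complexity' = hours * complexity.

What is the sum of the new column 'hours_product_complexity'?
1306

Step 1: For each record, compute hours * complexity
Example calculations:
  25 * 3 = 75
  38 * 9 = 342
  7 * 10 = 70
  ...
Step 2: Sum all derived values
Step 3: Total = 1306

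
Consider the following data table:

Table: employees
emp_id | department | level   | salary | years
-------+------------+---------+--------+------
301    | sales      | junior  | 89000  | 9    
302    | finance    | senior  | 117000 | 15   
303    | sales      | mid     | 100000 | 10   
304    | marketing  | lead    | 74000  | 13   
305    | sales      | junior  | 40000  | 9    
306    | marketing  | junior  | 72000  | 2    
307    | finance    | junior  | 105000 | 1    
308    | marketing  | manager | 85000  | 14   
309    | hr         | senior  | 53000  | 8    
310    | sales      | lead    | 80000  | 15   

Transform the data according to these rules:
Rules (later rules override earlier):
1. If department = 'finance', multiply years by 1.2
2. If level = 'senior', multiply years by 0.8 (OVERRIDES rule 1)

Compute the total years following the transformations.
91.6

Step 1: Rule 2 takes priority for records with level = 'senior'
  - 2 records: 23 × 0.8 = 18.4
Step 2: Rule 1 applies to remaining records with department = 'finance'
  - 1 records: 1 × 1.2 = 1.2
Step 3: Other records unchanged: 72
Step 4: Final sum = 18.4 + 1.2 + 72 = 91.6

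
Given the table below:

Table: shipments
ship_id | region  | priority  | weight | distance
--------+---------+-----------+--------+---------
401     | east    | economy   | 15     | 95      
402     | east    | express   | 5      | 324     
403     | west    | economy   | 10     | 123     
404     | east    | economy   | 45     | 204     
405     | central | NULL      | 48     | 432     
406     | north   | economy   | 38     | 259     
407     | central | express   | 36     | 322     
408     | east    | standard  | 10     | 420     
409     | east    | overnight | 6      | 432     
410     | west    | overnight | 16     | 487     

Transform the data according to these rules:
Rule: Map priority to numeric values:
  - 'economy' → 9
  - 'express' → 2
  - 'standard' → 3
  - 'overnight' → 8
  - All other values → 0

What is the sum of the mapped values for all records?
59

Step 1: Apply mapping to each record
Step 2: Count by status:
  'economy': 4 records × 9 = 36
  'express': 2 records × 2 = 4
  'standard': 1 records × 3 = 3
  'overnight': 2 records × 8 = 16
Step 3: Sum all mapped values = 59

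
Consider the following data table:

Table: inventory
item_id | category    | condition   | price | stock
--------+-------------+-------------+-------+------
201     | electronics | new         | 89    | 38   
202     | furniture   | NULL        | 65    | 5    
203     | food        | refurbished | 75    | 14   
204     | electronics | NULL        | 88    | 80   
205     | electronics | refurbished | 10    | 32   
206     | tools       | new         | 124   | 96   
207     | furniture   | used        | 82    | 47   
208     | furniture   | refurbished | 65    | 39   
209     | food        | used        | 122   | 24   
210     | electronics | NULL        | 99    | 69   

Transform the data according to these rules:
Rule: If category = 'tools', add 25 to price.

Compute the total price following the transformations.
844

Step 1: Count records where category = 'tools': 1
Step 2: Total bonus added: 1 × 25 = 25
Step 3: Original sum of price: 819
Step 4: Final sum = 819 + 25 = 844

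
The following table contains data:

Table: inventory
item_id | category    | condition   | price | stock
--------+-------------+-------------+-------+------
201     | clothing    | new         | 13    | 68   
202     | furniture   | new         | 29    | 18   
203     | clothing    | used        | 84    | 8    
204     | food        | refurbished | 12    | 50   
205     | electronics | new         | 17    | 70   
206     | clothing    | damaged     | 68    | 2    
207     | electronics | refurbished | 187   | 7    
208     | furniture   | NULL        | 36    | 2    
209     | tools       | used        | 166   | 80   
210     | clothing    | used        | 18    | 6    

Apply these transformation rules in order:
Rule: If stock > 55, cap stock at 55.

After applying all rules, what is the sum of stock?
258

Step 1: 3 records have stock > 55
Step 2: These records originally summed to 218
Step 3: After capping: 3 × 55 = 165
Step 4: Unaffected records sum: 93
Step 5: Final sum = 165 + 93 = 258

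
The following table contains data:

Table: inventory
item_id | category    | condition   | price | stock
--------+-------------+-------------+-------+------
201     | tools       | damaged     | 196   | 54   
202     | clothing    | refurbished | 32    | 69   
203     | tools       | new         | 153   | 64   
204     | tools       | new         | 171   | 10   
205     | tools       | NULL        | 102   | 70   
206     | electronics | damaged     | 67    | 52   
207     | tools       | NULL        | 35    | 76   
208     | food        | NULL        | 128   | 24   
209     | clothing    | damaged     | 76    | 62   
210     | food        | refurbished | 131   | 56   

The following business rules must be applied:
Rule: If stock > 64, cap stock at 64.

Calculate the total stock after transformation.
514

Step 1: 3 records have stock > 64
Step 2: These records originally summed to 215
Step 3: After capping: 3 × 64 = 192
Step 4: Unaffected records sum: 322
Step 5: Final sum = 192 + 322 = 514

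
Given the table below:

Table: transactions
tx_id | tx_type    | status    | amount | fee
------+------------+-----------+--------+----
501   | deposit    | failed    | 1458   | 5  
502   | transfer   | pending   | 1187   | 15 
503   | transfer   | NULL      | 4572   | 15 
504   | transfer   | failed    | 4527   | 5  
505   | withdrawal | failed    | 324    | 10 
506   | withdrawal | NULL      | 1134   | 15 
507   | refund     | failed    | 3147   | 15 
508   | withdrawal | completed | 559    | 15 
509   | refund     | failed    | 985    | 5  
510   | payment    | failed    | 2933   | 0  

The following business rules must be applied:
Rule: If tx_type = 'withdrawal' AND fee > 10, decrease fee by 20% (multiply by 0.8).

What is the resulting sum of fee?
94.0

Step 1: Find records where tx_type = 'withdrawal' AND fee > 10
Step 2: 2 records match, summing to 30
Step 3: After multiplier: 30 × 0.8 = 24.0
Step 4: Unaffected records sum: 70
Step 5: Final sum = 24.0 + 70 = 94.0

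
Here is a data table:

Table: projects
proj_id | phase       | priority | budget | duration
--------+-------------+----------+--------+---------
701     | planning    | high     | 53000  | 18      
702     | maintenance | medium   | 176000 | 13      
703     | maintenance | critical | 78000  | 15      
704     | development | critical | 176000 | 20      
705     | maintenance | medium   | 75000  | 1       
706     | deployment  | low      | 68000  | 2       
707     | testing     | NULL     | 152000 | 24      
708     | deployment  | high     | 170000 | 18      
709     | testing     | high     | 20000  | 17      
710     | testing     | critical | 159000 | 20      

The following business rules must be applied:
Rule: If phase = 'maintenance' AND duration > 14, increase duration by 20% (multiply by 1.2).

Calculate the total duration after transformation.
151.0

Step 1: Find records where phase = 'maintenance' AND duration > 14
Step 2: 1 records match, summing to 15
Step 3: After multiplier: 15 × 1.2 = 18.0
Step 4: Unaffected records sum: 133
Step 5: Final sum = 18.0 + 133 = 151.0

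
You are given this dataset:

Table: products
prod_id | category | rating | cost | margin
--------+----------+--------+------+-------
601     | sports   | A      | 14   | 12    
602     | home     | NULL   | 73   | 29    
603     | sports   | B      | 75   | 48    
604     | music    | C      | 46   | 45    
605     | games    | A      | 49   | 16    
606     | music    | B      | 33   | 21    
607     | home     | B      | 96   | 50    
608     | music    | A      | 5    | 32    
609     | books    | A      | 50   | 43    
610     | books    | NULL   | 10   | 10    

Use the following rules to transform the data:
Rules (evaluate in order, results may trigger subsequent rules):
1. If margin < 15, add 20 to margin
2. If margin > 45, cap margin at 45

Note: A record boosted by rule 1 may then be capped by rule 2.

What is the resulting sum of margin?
338

Step 1: Apply rule 1 to records with margin < 15
  - 2 records get bonus of 20
  - Of these, 0 records then exceed 45 and get capped
Step 2: Apply rule 2 to records with margin > 45
  - 2 records (original) are capped
Step 3: Calculate final sum = 338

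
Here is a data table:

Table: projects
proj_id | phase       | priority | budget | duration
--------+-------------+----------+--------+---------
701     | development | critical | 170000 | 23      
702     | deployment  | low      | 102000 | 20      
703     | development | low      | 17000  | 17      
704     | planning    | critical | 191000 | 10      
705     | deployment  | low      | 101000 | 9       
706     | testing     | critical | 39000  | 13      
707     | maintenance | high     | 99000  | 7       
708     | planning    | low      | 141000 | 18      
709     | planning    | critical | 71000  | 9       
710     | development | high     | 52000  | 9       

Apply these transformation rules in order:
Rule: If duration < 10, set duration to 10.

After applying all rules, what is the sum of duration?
141

Step 1: 4 records have duration < 10
Step 2: These records originally summed to 34
Step 3: After setting to minimum: 4 × 10 = 40
Step 4: Unaffected records sum: 101
Step 5: Final sum = 40 + 101 = 141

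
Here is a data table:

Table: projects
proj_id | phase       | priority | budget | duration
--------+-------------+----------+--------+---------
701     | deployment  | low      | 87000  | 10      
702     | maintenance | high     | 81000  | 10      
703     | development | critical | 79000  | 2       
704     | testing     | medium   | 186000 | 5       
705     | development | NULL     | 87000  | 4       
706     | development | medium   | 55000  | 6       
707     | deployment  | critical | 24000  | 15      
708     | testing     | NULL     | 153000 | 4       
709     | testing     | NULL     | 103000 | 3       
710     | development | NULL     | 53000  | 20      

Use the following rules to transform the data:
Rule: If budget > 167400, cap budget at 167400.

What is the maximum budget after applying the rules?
167400

Step 1: Original maximum budget = 186000
Step 2: Apply cap at 167400
Step 3: 1 records had budget > 167400 and were capped
Step 4: Maximum after transformation = 167400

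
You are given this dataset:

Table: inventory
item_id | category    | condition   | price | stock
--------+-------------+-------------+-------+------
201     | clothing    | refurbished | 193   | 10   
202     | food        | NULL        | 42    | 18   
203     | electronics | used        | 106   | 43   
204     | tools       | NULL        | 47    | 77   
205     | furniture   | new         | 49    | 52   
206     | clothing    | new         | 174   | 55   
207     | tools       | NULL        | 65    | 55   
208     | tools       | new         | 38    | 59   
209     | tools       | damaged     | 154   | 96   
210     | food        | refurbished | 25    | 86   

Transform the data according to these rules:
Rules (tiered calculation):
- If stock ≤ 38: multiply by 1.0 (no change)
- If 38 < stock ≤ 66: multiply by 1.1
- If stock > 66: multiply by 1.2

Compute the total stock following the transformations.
629.2

Step 1: Tier 1 (stock ≤ 38): 2 records, sum = 28 × 1.0 = 28.0
Step 2: Tier 2 (38 < stock ≤ 66): 5 records, sum = 264 × 1.1 = 290.4
Step 3: Tier 3 (stock > 66): 3 records, sum = 259 × 1.2 = 310.8
Step 4: Final sum = 28.0 + 290.4 + 310.8 = 629.2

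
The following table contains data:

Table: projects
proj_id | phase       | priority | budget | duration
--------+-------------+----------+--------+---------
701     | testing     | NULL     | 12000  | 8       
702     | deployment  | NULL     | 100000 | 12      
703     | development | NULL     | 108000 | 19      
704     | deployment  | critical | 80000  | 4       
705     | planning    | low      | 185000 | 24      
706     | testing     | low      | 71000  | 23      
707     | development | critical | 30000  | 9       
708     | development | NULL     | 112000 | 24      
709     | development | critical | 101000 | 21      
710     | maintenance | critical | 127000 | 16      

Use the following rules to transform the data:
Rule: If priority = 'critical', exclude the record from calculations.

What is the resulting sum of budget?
588000

Step 1: Identify records where priority = 'critical'
Step 2: The excluded records sum to 338000
Step 3: Original total budget = 926000
Step 4: Remaining total = 926000 - 338000 = 588000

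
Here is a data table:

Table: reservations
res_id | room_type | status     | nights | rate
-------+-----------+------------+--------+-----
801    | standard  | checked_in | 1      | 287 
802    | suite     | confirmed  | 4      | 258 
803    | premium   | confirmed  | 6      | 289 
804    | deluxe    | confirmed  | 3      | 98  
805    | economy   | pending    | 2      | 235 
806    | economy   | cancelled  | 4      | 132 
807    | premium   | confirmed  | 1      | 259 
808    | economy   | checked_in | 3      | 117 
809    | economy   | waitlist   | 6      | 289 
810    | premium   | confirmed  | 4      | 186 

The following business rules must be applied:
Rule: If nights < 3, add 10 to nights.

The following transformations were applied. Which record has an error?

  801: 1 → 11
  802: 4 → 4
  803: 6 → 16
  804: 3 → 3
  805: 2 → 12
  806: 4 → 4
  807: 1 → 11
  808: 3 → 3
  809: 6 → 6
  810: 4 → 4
Record 803 has an error. The correct transformed value should be 6, not 16.

Step 1: Check each record against the rule
Step 2: Record 803 has nights = 6
Step 3: Since 6 >= 3, the bonus should not have been applied
Step 4: Correct value = 6, but claimed value = 16
Conclusion: Record 803 has the error.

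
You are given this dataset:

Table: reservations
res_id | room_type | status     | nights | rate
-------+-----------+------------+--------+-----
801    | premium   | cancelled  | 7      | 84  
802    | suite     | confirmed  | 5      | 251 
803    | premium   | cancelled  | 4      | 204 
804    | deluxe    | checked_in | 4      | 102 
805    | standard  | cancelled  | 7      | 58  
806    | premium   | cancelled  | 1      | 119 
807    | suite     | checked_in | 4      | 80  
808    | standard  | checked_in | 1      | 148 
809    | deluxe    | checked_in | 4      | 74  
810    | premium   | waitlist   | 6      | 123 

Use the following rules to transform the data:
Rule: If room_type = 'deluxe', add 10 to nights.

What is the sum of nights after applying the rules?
63

Step 1: Count records where room_type = 'deluxe': 2
Step 2: Total bonus added: 2 × 10 = 20
Step 3: Original sum of nights: 43
Step 4: Final sum = 43 + 20 = 63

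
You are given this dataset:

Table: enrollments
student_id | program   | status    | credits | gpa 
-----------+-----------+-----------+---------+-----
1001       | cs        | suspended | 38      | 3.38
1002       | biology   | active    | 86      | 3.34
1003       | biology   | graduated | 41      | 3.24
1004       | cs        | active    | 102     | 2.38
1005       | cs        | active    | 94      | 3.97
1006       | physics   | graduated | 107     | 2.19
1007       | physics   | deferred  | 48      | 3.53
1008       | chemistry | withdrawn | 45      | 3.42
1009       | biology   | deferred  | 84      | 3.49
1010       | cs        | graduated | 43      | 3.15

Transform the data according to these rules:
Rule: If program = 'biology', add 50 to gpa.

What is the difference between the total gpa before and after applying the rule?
150.0

Step 1: Original sum of gpa = 32.09
Step 2: 3 records have program = 'biology'
Step 3: Each affected record changes by 50
Step 4: Total change = 3 × 50 = 150
Step 5: New sum = 32.09 + 150 = 182.09
Step 6: Difference = |182.09 - 32.09| = 150.0
        (Sum increased by 150.0)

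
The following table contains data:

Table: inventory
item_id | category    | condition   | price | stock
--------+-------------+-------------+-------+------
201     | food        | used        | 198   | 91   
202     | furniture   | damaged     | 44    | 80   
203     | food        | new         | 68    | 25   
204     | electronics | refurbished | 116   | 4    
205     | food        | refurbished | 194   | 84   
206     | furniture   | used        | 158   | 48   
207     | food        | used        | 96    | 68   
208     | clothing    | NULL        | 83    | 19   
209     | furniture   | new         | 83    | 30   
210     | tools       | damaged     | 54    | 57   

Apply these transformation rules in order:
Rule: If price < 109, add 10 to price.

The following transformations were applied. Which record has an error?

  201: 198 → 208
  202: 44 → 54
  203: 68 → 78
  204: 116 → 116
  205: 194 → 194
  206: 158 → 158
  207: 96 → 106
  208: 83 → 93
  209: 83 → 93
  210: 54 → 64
Record 201 has an error. The correct transformed value should be 198, not 208.

Step 1: Check each record against the rule
Step 2: Record 201 has price = 198
Step 3: Since 198 >= 109, the bonus should not have been applied
Step 4: Correct value = 198, but claimed value = 208
Conclusion: Record 201 has the error.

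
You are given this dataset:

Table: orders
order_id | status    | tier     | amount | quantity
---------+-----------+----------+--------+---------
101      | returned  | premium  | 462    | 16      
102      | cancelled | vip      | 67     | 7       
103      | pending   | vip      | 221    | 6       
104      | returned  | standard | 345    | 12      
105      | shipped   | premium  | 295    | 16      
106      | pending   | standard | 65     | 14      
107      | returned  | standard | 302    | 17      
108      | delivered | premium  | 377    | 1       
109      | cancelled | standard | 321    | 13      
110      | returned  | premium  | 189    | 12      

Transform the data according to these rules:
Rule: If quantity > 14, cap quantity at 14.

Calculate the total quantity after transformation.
107

Step 1: 3 records have quantity > 14
Step 2: These records originally summed to 49
Step 3: After capping: 3 × 14 = 42
Step 4: Unaffected records sum: 65
Step 5: Final sum = 42 + 65 = 107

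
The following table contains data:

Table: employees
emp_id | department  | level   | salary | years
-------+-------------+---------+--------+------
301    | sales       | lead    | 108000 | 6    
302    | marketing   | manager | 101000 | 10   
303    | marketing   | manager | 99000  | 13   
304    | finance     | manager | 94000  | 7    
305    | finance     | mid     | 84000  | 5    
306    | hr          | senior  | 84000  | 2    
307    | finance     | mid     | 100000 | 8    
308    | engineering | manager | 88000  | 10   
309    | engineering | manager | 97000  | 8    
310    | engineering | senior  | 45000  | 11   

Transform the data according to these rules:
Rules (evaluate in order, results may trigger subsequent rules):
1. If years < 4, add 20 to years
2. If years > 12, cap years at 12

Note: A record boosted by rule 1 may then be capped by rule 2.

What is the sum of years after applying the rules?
89

Step 1: Apply rule 1 to records with years < 4
  - 1 records get bonus of 20
  - Of these, 1 records then exceed 12 and get capped
Step 2: Apply rule 2 to records with years > 12
  - 1 records (original) are capped
Step 3: Calculate final sum = 89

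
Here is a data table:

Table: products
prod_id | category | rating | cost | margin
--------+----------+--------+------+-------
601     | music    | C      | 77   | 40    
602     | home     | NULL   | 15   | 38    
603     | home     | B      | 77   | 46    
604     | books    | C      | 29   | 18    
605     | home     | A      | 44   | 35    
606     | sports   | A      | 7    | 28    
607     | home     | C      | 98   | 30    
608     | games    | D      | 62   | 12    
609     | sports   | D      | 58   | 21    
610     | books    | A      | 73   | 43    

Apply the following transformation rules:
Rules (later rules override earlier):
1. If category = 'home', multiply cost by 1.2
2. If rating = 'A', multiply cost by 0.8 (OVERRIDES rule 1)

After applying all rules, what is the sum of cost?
553.2

Step 1: Rule 2 takes priority for records with rating = 'A'
  - 3 records: 124 × 0.8 = 99.2
Step 2: Rule 1 applies to remaining records with category = 'home'
  - 3 records: 190 × 1.2 = 228.0
Step 3: Other records unchanged: 226
Step 4: Final sum = 99.2 + 228.0 + 226 = 553.2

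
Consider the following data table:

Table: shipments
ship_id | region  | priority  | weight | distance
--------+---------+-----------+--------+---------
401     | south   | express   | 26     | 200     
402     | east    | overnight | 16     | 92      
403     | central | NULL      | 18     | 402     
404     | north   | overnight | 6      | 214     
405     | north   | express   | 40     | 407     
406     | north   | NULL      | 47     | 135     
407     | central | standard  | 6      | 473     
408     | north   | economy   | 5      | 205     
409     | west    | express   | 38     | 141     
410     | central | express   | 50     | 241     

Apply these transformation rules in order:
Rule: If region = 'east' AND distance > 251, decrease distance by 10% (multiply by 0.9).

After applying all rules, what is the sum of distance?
2510

Step 1: Find records where region = 'east' AND distance > 251
Step 2: 0 records match, summing to 0
Step 3: After multiplier: 0 × 0.9 = 0.0
Step 4: Unaffected records sum: 2510
Step 5: Final sum = 0.0 + 2510 = 2510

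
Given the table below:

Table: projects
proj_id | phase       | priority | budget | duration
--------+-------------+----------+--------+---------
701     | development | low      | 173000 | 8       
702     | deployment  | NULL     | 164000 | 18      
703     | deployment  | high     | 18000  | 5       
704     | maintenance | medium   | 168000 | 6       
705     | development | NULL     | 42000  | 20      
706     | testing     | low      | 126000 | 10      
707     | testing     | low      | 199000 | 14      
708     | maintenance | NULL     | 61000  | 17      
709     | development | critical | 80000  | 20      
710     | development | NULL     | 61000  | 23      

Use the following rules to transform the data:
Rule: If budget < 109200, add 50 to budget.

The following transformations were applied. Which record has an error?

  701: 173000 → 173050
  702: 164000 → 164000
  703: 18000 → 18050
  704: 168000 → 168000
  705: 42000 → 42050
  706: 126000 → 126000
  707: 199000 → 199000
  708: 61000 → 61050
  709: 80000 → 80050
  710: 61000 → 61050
Record 701 has an error. The correct transformed value should be 173000, not 173050.

Step 1: Check each record against the rule
Step 2: Record 701 has budget = 173000
Step 3: Since 173000 >= 109200, the bonus should not have been applied
Step 4: Correct value = 173000, but claimed value = 173050
Conclusion: Record 701 has the error.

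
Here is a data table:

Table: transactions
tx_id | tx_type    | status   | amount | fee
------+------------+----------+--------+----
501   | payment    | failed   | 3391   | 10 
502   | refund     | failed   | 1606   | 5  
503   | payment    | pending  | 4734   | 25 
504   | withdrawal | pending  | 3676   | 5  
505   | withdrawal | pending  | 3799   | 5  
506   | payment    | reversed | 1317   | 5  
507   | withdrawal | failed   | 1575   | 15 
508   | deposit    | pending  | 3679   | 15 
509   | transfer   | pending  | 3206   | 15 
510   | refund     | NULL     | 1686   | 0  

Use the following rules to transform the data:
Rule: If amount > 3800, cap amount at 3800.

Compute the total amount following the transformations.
27735

Step 1: 1 records have amount > 3800
Step 2: These records originally summed to 4734
Step 3: After capping: 1 × 3800 = 3800
Step 4: Unaffected records sum: 23935
Step 5: Final sum = 3800 + 23935 = 27735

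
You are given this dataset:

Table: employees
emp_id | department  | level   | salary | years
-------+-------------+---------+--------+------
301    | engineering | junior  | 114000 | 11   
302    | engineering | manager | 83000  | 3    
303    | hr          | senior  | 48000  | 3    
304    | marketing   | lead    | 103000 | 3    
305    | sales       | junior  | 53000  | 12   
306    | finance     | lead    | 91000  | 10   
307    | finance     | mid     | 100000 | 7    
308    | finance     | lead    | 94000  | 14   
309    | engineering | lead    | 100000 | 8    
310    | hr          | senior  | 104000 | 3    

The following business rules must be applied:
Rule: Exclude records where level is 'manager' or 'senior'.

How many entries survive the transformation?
7

Step 1: Count records to exclude
  - 1 (manager) + 2 (senior) = 3 records
Step 2: Total records: 10
Step 3: Remaining = 10 - 3 = 7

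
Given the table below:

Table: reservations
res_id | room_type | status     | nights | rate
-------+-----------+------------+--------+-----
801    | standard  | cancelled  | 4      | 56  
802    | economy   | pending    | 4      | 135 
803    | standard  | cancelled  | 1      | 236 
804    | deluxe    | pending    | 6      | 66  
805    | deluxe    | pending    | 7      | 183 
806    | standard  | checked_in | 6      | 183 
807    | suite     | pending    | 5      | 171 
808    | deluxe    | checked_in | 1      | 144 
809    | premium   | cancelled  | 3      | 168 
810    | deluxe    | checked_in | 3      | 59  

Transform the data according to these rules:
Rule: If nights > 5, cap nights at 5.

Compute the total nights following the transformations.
36

Step 1: 3 records have nights > 5
Step 2: These records originally summed to 19
Step 3: After capping: 3 × 5 = 15
Step 4: Unaffected records sum: 21
Step 5: Final sum = 15 + 21 = 36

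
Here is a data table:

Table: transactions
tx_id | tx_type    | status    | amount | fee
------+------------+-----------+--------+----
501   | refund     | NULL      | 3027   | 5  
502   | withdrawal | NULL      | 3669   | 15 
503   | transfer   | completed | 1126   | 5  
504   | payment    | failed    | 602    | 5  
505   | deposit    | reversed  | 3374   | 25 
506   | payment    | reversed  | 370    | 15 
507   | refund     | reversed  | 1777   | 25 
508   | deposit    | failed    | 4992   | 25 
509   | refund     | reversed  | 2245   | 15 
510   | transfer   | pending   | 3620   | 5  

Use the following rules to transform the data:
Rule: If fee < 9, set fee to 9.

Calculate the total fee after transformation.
156

Step 1: 4 records have fee < 9
Step 2: These records originally summed to 20
Step 3: After setting to minimum: 4 × 9 = 36
Step 4: Unaffected records sum: 120
Step 5: Final sum = 36 + 120 = 156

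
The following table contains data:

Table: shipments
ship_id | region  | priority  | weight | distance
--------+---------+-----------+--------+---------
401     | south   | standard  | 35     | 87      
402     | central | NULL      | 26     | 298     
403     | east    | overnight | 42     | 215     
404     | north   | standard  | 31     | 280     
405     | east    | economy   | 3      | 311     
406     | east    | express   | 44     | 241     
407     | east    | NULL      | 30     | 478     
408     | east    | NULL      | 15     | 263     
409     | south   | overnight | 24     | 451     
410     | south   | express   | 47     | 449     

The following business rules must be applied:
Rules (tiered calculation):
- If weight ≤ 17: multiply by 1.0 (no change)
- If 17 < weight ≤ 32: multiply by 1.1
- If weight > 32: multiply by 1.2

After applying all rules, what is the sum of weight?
341.7

Step 1: Tier 1 (weight ≤ 17): 2 records, sum = 18 × 1.0 = 18.0
Step 2: Tier 2 (17 < weight ≤ 32): 4 records, sum = 111 × 1.1 = 122.1
Step 3: Tier 3 (weight > 32): 4 records, sum = 168 × 1.2 = 201.6
Step 4: Final sum = 18.0 + 122.1 + 201.6 = 341.7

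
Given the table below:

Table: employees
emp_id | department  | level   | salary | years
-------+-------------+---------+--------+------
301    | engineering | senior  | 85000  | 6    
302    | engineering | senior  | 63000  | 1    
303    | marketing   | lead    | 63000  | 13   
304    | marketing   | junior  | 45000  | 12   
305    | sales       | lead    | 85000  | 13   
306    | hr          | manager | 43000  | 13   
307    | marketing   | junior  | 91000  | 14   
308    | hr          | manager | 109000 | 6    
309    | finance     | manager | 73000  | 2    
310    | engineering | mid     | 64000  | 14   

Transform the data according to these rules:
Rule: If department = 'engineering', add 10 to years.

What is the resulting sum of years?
124

Step 1: Count records where department = 'engineering': 3
Step 2: Total bonus added: 3 × 10 = 30
Step 3: Original sum of years: 94
Step 4: Final sum = 94 + 30 = 124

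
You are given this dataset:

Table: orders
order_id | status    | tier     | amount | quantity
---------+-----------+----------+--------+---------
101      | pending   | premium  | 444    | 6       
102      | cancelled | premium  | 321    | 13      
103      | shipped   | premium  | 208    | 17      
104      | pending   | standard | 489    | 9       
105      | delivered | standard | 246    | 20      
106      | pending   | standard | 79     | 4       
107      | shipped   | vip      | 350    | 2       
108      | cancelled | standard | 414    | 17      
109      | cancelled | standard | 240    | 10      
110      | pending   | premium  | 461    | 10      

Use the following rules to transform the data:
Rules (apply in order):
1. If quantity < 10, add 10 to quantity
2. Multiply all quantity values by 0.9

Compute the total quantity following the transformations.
133.2

Step 1: Apply Rule 1 - Add 10 to records with quantity < 10
  - 4 records affected: 21 + (4 × 10) = 61
  - Unaffected records: 87
  - Sum after Rule 1: 148
Step 2: Apply Rule 2 - Multiply all by 0.9
  - 148 × 0.9 = 133.2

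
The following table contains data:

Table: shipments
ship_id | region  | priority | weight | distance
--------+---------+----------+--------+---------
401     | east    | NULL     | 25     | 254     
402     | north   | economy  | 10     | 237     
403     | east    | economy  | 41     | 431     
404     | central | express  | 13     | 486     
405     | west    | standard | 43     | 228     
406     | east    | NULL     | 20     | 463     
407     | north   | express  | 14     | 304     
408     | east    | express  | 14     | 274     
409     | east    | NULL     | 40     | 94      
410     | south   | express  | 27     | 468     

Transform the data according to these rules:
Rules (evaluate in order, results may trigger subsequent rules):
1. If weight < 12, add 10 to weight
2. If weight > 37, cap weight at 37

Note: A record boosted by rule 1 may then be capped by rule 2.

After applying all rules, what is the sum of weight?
244

Step 1: Apply rule 1 to records with weight < 12
  - 1 records get bonus of 10
  - Of these, 0 records then exceed 37 and get capped
Step 2: Apply rule 2 to records with weight > 37
  - 3 records (original) are capped
Step 3: Calculate final sum = 244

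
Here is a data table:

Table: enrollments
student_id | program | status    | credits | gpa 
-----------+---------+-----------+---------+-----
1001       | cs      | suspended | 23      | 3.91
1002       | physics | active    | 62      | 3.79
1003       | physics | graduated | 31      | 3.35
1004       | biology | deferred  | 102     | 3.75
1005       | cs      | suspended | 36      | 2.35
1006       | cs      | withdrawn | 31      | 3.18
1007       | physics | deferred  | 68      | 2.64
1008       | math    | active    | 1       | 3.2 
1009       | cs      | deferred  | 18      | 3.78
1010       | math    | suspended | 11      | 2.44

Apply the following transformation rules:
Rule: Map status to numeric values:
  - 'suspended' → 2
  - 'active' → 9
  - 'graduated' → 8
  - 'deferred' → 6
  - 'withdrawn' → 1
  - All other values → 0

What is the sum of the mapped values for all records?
51

Step 1: Apply mapping to each record
Step 2: Count by status:
  'suspended': 3 records × 2 = 6
  'active': 2 records × 9 = 18
  'graduated': 1 records × 8 = 8
  'deferred': 3 records × 6 = 18
  'withdrawn': 1 records × 1 = 1
Step 3: Sum all mapped values = 51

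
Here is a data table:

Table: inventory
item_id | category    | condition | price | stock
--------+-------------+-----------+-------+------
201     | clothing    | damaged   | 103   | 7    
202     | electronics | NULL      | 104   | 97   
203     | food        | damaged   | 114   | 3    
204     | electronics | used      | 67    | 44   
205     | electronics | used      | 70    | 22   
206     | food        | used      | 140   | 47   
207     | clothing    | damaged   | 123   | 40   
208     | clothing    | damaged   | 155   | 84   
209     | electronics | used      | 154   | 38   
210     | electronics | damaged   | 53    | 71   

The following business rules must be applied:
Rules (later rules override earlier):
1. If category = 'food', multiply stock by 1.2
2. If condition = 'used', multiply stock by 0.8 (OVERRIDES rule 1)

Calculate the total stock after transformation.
423.4

Step 1: Rule 2 takes priority for records with condition = 'used'
  - 4 records: 151 × 0.8 = 120.8
Step 2: Rule 1 applies to remaining records with category = 'food'
  - 1 records: 3 × 1.2 = 3.6
Step 3: Other records unchanged: 299
Step 4: Final sum = 120.8 + 3.6 + 299 = 423.4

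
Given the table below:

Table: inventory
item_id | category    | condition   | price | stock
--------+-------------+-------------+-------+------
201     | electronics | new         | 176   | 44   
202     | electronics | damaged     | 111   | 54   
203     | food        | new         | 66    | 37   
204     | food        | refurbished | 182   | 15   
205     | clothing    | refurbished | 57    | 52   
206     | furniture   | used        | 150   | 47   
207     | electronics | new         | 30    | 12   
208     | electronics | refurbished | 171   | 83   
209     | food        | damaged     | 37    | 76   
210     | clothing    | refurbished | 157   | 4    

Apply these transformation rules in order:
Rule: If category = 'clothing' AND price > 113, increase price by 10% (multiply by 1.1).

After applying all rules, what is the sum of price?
1152.7

Step 1: Find records where category = 'clothing' AND price > 113
Step 2: 1 records match, summing to 157
Step 3: After multiplier: 157 × 1.1 = 172.7
Step 4: Unaffected records sum: 980
Step 5: Final sum = 172.7 + 980 = 1152.7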